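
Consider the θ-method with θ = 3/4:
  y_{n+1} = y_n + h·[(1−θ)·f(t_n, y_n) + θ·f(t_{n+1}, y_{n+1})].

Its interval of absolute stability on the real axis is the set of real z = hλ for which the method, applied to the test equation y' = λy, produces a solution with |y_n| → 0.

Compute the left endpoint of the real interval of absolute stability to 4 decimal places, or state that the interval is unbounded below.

unbounded; (−∞, 0).

With y'=λy (z=hλ):
  y_{n+1} = y_n + z·[1/4·y_n + 3/4·y_{n+1}] ⇒ (1 − 3/4z)y_{n+1} = (1 + 1/4z)y_n
  ⇒ R(z) = (1 + 1/4z)/(1 − 3/4z).

Need |R(x)|<1, x<0.
x=-1.55: |R|=0.2832
x=-2: |R|=0.2000
x=-10: |R|=0.1765
x=-100: |R|=0.3158
θ=3/4≥1/2 ⇒ |1+1/4x|<|1−3/4x| ∀x<0 ⇒ interval (−∞,0).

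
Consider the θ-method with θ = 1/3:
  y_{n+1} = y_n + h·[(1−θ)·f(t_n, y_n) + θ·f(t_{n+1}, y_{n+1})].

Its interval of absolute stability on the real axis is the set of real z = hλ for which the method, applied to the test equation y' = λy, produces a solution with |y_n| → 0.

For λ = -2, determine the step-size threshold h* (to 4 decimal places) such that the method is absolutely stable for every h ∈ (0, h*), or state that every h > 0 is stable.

(-6.0000,0); λ=-2 ⇒ h* = (6)/2 = 3.0000.

Test eqn y'=λy, z=hλ:
  y_{n+1} = y_n + z·[2/3·y_n + 1/3·y_{n+1}] ⇒ (1 − 1/3z)y_{n+1} = (1 + 2/3z)y_n
  Hence R(z) = (1 + 2/3z)/(1 − 1/3z).

Solve |R(x)|<1 on ℝ⁻.
x=-1.15: |R|=0.1687
R=−1: 1+2/3x = −1+1/3x ⇒ -1/3x=2 ⇒ x=2/(-1/3)=-6.0000
Confirm numerically:
  x=-4.739: |R|=0.83706 <1
  x=-4.015: |R|=0.71703 <1
  x=-3.026: |R|=0.50647 <1
  x=-6.497: |R|=1.05233 >1
  x=-6.495: |R|=1.05213 >1
  x=-6.259: |R|=1.02797 >1
So |R|<1 on (-6.0000, 0).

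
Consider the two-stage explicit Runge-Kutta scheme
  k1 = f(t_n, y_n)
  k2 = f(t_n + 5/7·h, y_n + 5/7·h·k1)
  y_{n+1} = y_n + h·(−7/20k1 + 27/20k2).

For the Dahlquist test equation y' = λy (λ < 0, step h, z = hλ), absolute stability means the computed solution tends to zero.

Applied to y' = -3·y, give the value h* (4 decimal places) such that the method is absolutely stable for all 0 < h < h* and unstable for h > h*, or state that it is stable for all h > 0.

Test eqn y'=λy, z=hλ:
  k1=λy_n ⇒ h·k1=z·y_n;  k2=λ(1+5/7z)y_n ⇒ h·k2=z(1+5/7z)y_n
  y_{n+1}/y_n = 1 − 7/20z + 27/20z(1+5/7z) = 1 + z + 27/28z²
  R(z) = 1 + z + 27/28z².

Solve |R(x)|<1 on ℝ⁻.
x=-0.84: |R|=0.8404
R=1: x+27/28x²=0 ⇒ x=−28/27=-1.0370; min R=1−1/(4·27/28)=0.7407>−1
Confirm numerically:
  x=-0.817: |R|=0.82665 <1
  x=-0.582: |R|=0.74463 <1
  x=-0.490: |R|=0.74152 <1
  x=-1.282: |R|=1.30283 >1
  x=-1.189: |R|=1.17423 >1
Interval (-1.0370, 0).

(-1.0370,0); λ=-3 ⇒ h* = (28/27)/3 = 0.3457.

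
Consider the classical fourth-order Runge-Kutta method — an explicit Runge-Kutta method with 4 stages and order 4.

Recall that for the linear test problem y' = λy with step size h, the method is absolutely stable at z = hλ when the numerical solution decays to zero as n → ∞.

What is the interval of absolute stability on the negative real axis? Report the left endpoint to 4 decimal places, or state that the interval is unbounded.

(-2.7853, 0).

Test eqn y'=λy, z=hλ:
  order 4, 4-stage ⇒ R(z)=1+z+z^2/2+z^3/6+z^4/24
  (e.g. R(-1.73)=0.27672, |R|=0.27672)

Boundary: |R(x)|=1, x<0.
x=-1.73: |R|=0.2767
|R(-2.96)|=1.2970 |R(-2.66)|=0.8270 |R(-2.03)|=0.3438
Bisect:
  x_lo=-3.5676 |R|=2.9782  x_hi=-0.2831 |R|=0.7534
  mid=-1.92537 |R|=0.31117 →hi
  mid=-2.74649 |R|=0.94306 →hi
  mid=-3.15705 |R|=1.72124 →lo
  mid=-2.95177 |R|=1.28141 →lo
  mid=-2.84913 |R|=1.10059 →lo
  mid=-2.79781 |R|=1.01904 →lo
  mid=-2.77215 |R|=0.98036 →hi
  mid=-2.78498 |R|=0.99953 →hi
  mid=-2.79140 |R|=1.00924 →lo
  ...
  [-2.78538,-2.78518] ⇒ x*=-2.7853
Interval (-2.7853, 0).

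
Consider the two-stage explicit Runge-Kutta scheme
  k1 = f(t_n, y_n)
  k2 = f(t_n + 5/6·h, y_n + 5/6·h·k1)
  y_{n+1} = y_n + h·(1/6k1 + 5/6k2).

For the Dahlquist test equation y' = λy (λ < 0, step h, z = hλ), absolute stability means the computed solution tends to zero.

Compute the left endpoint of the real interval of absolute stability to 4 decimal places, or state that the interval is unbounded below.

With y'=λy (z=hλ):
  k1=λy_n ⇒ h·k1=z·y_n;  k2=λ(1+5/6z)y_n ⇒ h·k2=z(1+5/6z)y_n
  y_{n+1}/y_n = 1 + 1/6z + 5/6z(1+5/6z) = 1 + z + 25/36z²
  ⇒ R(z) = 1 + z + 25/36z².

Solve |R(x)|<1 on ℝ⁻.
x=-1.18: |R|=0.7869
R=1: x+25/36x²=0 ⇒ x=−36/25=-1.4400; min R=1−1/(4·25/36)=0.6400>−1
Confirm numerically:
  x=-1.208: |R|=0.80538 <1
  x=-1.099: |R|=0.73975 <1
  x=-0.643: |R|=0.64412 <1
  x=-1.709: |R|=1.31925 >1
  x=-1.642: |R|=1.23034 >1
  x=-1.564: |R|=1.13468 >1
So |R|<1 on (-1.4400, 0).

z* = -1.4400.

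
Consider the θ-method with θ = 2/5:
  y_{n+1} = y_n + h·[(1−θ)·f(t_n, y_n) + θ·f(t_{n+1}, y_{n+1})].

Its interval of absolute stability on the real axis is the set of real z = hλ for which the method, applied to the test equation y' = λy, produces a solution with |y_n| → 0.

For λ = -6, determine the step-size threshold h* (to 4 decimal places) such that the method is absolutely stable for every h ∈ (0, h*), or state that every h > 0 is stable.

Set f=λy, z=hλ:
  y_{n+1} = y_n + z·[3/5·y_n + 2/5·y_{n+1}] ⇒ (1 − 2/5z)y_{n+1} = (1 + 3/5z)y_n
  R(z) = (1 + 3/5z)/(1 − 2/5z).

Need |R(x)|<1, x<0.
x=-1.77: |R|=0.0363
R=−1: 1+3/5x = −1+2/5x ⇒ -1/5x=2 ⇒ x=2/(-1/5)=-10.0000
Confirm numerically:
  x=-9.704: |R|=0.98787 <1
  x=-9.656: |R|=0.98585 <1
  x=-9.368: |R|=0.97337 <1
  x=-8.029: |R|=0.90640 <1
  x=-10.350: |R|=1.01362 >1
  x=-10.118: |R|=1.00468 >1
So |R|<1 on (-10.0000, 0).

(-10.0000,0); λ=-6 ⇒ h* = (10)/6 = 1.6667.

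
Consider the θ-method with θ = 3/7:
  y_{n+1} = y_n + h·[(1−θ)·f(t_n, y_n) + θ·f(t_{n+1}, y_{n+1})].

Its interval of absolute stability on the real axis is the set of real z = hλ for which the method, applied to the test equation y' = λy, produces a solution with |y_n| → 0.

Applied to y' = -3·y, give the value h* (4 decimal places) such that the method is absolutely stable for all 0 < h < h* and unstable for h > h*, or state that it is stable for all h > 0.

(-14.0000,0); λ=-3 ⇒ h* = (14)/3 = 4.6667.

On y'=λy, z=hλ:
  y_{n+1} = y_n + z·[4/7·y_n + 3/7·y_{n+1}] ⇒ (1 − 3/7z)y_{n+1} = (1 + 4/7z)y_n
  so R(z) = (1 + 4/7z)/(1 − 3/7z).

Need |R(x)|<1, x<0.
x=-1.01: |R|=0.2951
R=−1: 1+4/7x = −1+3/7x ⇒ -1/7x=2 ⇒ x=2/(-1/7)=-14.0000
Confirm numerically:
  x=-13.079: |R|=0.98008 <1
  x=-11.790: |R|=0.94784 <1
  x=-9.726: |R|=0.88186 <1
  x=-6.471: |R|=0.71495 <1
  x=-14.281: |R|=1.00564 >1
  x=-14.247: |R|=1.00497 >1
  x=-14.058: |R|=1.00118 >1
Interval (-14.0000, 0).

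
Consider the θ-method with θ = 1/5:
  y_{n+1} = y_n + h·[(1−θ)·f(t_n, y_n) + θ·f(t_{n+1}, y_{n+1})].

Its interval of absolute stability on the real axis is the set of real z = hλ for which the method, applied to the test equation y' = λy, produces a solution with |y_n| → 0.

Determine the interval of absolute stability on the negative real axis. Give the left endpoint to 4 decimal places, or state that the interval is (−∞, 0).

On y'=λy, z=hλ:
  y_{n+1} = y_n + z·[4/5·y_n + 1/5·y_{n+1}] ⇒ (1 − 1/5z)y_{n+1} = (1 + 4/5z)y_n
  ⇒ R(z) = (1 + 4/5z)/(1 − 1/5z).

Find x<0 with |R(x)|<1.
x=-1.03: |R|=0.1459
R=−1: 1+4/5x = −1+1/5x ⇒ -3/5x=2 ⇒ x=2/(-3/5)=-3.3333
Confirm numerically:
  x=-2.989: |R|=0.87070 <1
  x=-2.723: |R|=0.76292 <1
  x=-2.651: |R|=0.73245 <1
  x=-1.417: |R|=0.10410 <1
  x=-3.841: |R|=1.17227 >1
  x=-3.840: |R|=1.17195 >1
  x=-3.643: |R|=1.10749 >1
So |R|<1 on (-3.3333, 0).

z∈(-3.3333,0).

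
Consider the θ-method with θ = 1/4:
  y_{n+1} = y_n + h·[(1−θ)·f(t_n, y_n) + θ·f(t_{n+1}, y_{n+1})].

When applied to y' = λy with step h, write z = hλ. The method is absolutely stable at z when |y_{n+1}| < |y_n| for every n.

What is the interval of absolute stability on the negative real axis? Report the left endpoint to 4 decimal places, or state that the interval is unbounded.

Test eqn y'=λy, z=hλ:
  y_{n+1} = y_n + z·[3/4·y_n + 1/4·y_{n+1}] ⇒ (1 − 1/4z)y_{n+1} = (1 + 3/4z)y_n
  Hence R(z) = (1 + 3/4z)/(1 − 1/4z).

Need |R(x)|<1, x<0.
x=-0.43: |R|=0.6117
R=−1: 1+3/4x = −1+1/4x ⇒ -1/2x=2 ⇒ x=2/(-1/2)=-4.0000
Confirm numerically:
  x=-3.436: |R|=0.84831 <1
  x=-2.533: |R|=0.55090 <1
  x=-2.085: |R|=0.37058 <1
  x=-4.557: |R|=1.13019 >1
  x=-4.265: |R|=1.06413 >1
Stable set (-4.0000, 0).

(-4.0000, 0).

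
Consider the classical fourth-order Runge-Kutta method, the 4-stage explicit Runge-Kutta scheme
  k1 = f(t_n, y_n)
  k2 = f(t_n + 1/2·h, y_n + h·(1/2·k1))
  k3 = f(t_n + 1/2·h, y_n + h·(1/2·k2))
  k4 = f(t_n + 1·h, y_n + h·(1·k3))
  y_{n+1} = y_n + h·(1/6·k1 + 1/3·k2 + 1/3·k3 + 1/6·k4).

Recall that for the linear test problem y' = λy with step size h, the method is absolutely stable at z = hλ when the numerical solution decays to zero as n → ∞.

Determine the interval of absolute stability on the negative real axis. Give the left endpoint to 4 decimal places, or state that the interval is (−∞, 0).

Test eqn y'=λy, z=hλ:
  order 4, 4-stage ⇒ R(z)=1+z+z^2/2+z^3/6+z^4/24
  (e.g. R(-0.67)=0.51272, |R|=0.51272)

Solve |R(x)|<1 on ℝ⁻.
x=-0.67: |R|=0.5127
|R(-2.84)|=1.0857 |R(-1.89)|=0.3025 |R(-1.38)|=0.2853
Bisect:
  x_lo=-3.5540 |R|=2.9273  x_hi=-0.2386 |R|=0.7877
  mid=-1.89630 |R|=0.30396 →hi
  mid=-2.72515 |R|=0.91305 →hi
  mid=-3.13958 |R|=1.67943 →lo
  mid=-2.93236 |R|=1.24535 →lo
  mid=-2.82876 |R|=1.06753 →lo
  mid=-2.77695 |R|=0.98750 →hi
  mid=-2.80286 |R|=1.02680 →lo
  mid=-2.78991 |R|=1.00698 →lo
  ...
  [-2.78545,-2.78525] ⇒ x*=-2.7853
Stable set (-2.7853, 0).

(-2.7853, 0).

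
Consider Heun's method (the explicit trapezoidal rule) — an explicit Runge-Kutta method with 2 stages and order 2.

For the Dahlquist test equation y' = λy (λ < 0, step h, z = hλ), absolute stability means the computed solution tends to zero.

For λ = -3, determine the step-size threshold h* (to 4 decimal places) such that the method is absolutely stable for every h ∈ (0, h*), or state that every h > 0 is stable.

Test eqn y'=λy, z=hλ:
  order 2, 2-stage ⇒ R(z)=1+z+z^2/2
  (e.g. R(-1.52)=0.63520, |R|=0.63520)

Find x<0 with |R(x)|<1.
x=-1.52: |R|=0.6352
|R(-2.12)|=1.1272 |R(-2.07)|=1.0724 |R(-1.4)|=0.5800
Bisect:
  x_lo=-2.4893 |R|=1.6090  x_hi=-0.2471 |R|=0.7834
  mid=-1.36819 |R|=0.56778 →hi
  mid=-1.92873 |R|=0.93127 →hi
  mid=-2.20900 |R|=1.23084 →lo
  mid=-2.06886 |R|=1.07123 →lo
  mid=-1.99879 |R|=0.99880 →hi
  mid=-2.03383 |R|=1.03440 →lo
  mid=-2.01631 |R|=1.01644 →lo
  ...
  [-2.00003,-1.99989] ⇒ x*=-2.0000
Interval (-2.0000, 0).

(-2.0000,0); λ=-3 ⇒ h* = 0.6667.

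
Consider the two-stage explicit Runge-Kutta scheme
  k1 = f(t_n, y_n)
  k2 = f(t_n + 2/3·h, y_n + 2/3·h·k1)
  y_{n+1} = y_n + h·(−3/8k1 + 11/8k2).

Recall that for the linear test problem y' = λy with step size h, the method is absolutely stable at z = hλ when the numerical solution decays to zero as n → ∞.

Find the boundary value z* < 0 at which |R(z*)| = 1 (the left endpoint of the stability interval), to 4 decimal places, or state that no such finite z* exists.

left endpoint -1.0909.

With y'=λy (z=hλ):
  k1=λy_n ⇒ h·k1=z·y_n;  k2=λ(1+2/3z)y_n ⇒ h·k2=z(1+2/3z)y_n
  y_{n+1}/y_n = 1 − 3/8z + 11/8z(1+2/3z) = 1 + z + 11/12z²
  Hence R(z) = 1 + z + 11/12z².

Need |R(x)|<1, x<0.
x=-0.93: |R|=0.8628
R=1: x+11/12x²=0 ⇒ x=−12/11=-1.0909; min R=1−1/(4·11/12)=0.7273>−1
Confirm numerically:
  x=-1.050: |R|=0.96063 <1
  x=-1.040: |R|=0.95147 <1
  x=-0.761: |R|=0.76986 <1
  x=-1.535: |R|=1.62487 >1
  x=-1.317: |R|=1.27295 >1
So |R|<1 on (-1.0909, 0).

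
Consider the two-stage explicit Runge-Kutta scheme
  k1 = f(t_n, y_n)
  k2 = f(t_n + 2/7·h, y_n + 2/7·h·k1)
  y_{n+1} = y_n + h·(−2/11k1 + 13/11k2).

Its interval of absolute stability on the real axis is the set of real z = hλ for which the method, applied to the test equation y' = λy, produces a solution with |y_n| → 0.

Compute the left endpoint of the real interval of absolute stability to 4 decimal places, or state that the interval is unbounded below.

Test eqn y'=λy, z=hλ:
  k1=λy_n ⇒ h·k1=z·y_n;  k2=λ(1+2/7z)y_n ⇒ h·k2=z(1+2/7z)y_n
  y_{n+1}/y_n = 1 − 2/11z + 13/11z(1+2/7z) = 1 + z + 26/77z²
  R(z) = 1 + z + 26/77z².

Boundary: |R(x)|=1, x<0.
x=-1.27: |R|=0.2746
R=1: x+26/77x²=0 ⇒ x=−77/26=-2.9615; min R=1−1/(4·26/77)=0.2596>−1
Confirm numerically:
  x=-2.911: |R|=0.95032 <1
  x=-2.531: |R|=0.63205 <1
  x=-2.181: |R|=0.42518 <1
  x=-1.940: |R|=0.33083 <1
  x=-3.318: |R|=1.39937 >1
  x=-3.206: |R|=1.26464 >1
So |R|<1 on (-2.9615, 0).

left endpoint -2.9615.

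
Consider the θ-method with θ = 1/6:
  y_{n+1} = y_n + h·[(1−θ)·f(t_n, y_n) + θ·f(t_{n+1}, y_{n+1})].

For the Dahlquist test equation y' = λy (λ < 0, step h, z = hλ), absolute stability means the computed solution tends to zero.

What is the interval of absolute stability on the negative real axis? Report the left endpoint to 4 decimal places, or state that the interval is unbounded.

Test eqn y'=λy, z=hλ:
  y_{n+1} = y_n + z·[5/6·y_n + 1/6·y_{n+1}] ⇒ (1 − 1/6z)y_{n+1} = (1 + 5/6z)y_n
  R(z) = (1 + 5/6z)/(1 − 1/6z).

Boundary: |R(x)|=1, x<0.
x=-1.33: |R|=0.0887
R=−1: 1+5/6x = −1+1/6x ⇒ -2/3x=2 ⇒ x=2/(-2/3)=-3.0000
Confirm numerically:
  x=-1.521: |R|=0.21340 <1
  x=-1.284: |R|=0.05766 <1
  x=-1.252: |R|=0.03585 <1
  x=-3.192: |R|=1.08355 >1
  x=-3.173: |R|=1.07544 >1
Interval (-3.0000, 0).

z∈(-3.0000,0).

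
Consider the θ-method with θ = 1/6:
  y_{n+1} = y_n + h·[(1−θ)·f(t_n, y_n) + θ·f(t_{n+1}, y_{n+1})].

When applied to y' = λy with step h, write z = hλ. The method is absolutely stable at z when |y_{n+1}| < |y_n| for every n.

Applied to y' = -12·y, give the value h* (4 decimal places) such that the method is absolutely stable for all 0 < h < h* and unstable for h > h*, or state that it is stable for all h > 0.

On y'=λy, z=hλ:
  y_{n+1} = y_n + z·[5/6·y_n + 1/6·y_{n+1}] ⇒ (1 − 1/6z)y_{n+1} = (1 + 5/6z)y_n
  R(z) = (1 + 5/6z)/(1 − 1/6z).

Find x<0 with |R(x)|<1.
x=-1.35: |R|=0.1020
R=−1: 1+5/6x = −1+1/6x ⇒ -2/3x=2 ⇒ x=2/(-2/3)=-3.0000
Confirm numerically:
  x=-1.920: |R|=0.45455 <1
  x=-1.898: |R|=0.44188 <1
  x=-1.208: |R|=0.00555 <1
  x=-3.570: |R|=1.23824 >1
  x=-3.569: |R|=1.23785 >1
Interval (-3.0000, 0).

(-3.0000,0); λ=-12 ⇒ h* = (3)/12 = 0.2500.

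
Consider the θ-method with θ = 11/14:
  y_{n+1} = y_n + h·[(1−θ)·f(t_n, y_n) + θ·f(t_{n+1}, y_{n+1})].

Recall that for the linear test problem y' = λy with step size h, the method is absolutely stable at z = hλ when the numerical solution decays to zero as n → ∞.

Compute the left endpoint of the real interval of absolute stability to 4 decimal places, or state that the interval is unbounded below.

interval (−∞, 0).

With y'=λy (z=hλ):
  y_{n+1} = y_n + z·[3/14·y_n + 11/14·y_{n+1}] ⇒ (1 − 11/14z)y_{n+1} = (1 + 3/14z)y_n
  so R(z) = (1 + 3/14z)/(1 − 11/14z).

Solve |R(x)|<1 on ℝ⁻.
x=-1.35: |R|=0.3449
x=-2: |R|=0.2222
x=-10: |R|=0.1290
x=-100: |R|=0.2567
θ=11/14≥1/2 ⇒ |1+3/14x|<|1−11/14x| ∀x<0 ⇒ stable on all of ℝ⁻.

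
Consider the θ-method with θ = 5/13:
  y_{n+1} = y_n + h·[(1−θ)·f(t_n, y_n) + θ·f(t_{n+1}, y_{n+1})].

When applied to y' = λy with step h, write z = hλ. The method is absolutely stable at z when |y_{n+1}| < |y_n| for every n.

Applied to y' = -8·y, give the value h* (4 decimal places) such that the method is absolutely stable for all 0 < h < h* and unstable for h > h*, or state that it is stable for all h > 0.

On y'=λy, z=hλ:
  y_{n+1} = y_n + z·[8/13·y_n + 5/13·y_{n+1}] ⇒ (1 − 5/13z)y_{n+1} = (1 + 8/13z)y_n
  ⇒ R(z) = (1 + 8/13z)/(1 − 5/13z).

Boundary: |R(x)|=1, x<0.
x=-0.42: |R|=0.6384
R=−1: 1+8/13x = −1+5/13x ⇒ -3/13x=2 ⇒ x=2/(-3/13)=-8.6667
Confirm numerically:
  x=-6.861: |R|=0.88549 <1
  x=-6.646: |R|=0.86887 <1
  x=-5.211: |R|=0.73455 <1
  x=-8.922: |R|=1.01330 >1
  x=-8.778: |R|=1.00587 >1
So |R|<1 on (-8.6667, 0).

(-8.6667,0); λ=-8 ⇒ h* = (26/3)/8 = 1.0833.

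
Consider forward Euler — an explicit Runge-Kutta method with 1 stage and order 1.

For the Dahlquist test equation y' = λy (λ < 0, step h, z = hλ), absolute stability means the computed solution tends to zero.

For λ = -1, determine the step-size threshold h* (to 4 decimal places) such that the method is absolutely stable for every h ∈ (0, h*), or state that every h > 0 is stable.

(-2.0000,0); λ=-1 ⇒ h* = 2.0000.

Test eqn y'=λy, z=hλ:
  order 1, 1-stage ⇒ R(z)=1+z
  (e.g. R(-0.67)=0.33000, |R|=0.33000)

Find x<0 with |R(x)|<1.
x=-0.67: |R|=0.3300
|R(-2.39)|=1.3900 |R(-1.56)|=0.5600 |R(-1.05)|=0.0500
Bisect:
  x_lo=-2.7962 |R|=1.7962  x_hi=-0.3976 |R|=0.6024
  mid=-1.59690 |R|=0.59690 →hi
  mid=-2.19655 |R|=1.19655 →lo
  mid=-1.89672 |R|=0.89672 →hi
  mid=-2.04664 |R|=1.04664 →lo
  mid=-1.97168 |R|=0.97168 →hi
  mid=-2.00916 |R|=1.00916 →lo
  mid=-1.99042 |R|=0.99042 →hi
  mid=-1.99979 |R|=0.99979 →hi
  mid=-2.00447 |R|=1.00447 →lo
  mid=-2.00213 |R|=1.00213 →lo
  ...
  [-2.00008,-1.99994] ⇒ x*=-2.0000
Stable set (-2.0000, 0).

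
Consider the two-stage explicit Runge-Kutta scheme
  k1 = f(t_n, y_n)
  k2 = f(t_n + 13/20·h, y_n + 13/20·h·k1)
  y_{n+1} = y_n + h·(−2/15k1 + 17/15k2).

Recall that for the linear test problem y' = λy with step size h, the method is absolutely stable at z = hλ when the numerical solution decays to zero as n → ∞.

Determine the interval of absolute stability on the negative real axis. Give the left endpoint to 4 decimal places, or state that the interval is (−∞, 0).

Set f=λy, z=hλ:
  k1=λy_n ⇒ h·k1=z·y_n;  k2=λ(1+13/20z)y_n ⇒ h·k2=z(1+13/20z)y_n
  y_{n+1}/y_n = 1 − 2/15z + 17/15z(1+13/20z) = 1 + z + 221/300z²
  ⇒ R(z) = 1 + z + 221/300z².

Solve |R(x)|<1 on ℝ⁻.
x=-1.34: |R|=0.9828
R=1: x+221/300x²=0 ⇒ x=−300/221=-1.3575; min R=1−1/(4·221/300)=0.6606>−1
Confirm numerically:
  x=-1.087: |R|=0.78342 <1
  x=-1.007: |R|=0.74002 <1
  x=-0.726: |R|=0.66228 <1
  x=-1.830: |R|=1.63702 >1
  x=-1.813: |R|=1.60840 >1
  x=-1.635: |R|=1.33428 >1
Stable set (-1.3575, 0).

(-1.3575, 0).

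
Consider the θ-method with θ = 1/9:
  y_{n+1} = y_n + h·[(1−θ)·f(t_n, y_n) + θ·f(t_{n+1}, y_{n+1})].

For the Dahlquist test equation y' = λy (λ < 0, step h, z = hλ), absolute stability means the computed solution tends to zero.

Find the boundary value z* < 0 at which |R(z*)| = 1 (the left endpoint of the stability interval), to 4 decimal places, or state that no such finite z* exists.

Test eqn y'=λy, z=hλ:
  y_{n+1} = y_n + z·[8/9·y_n + 1/9·y_{n+1}] ⇒ (1 − 1/9z)y_{n+1} = (1 + 8/9z)y_n
  R(z) = (1 + 8/9z)/(1 − 1/9z).

Need |R(x)|<1, x<0.
x=-0.91: |R|=0.1736
R=−1: 1+8/9x = −1+1/9x ⇒ -7/9x=2 ⇒ x=2/(-7/9)=-2.5714
Confirm numerically:
  x=-2.203: |R|=0.76979 <1
  x=-2.135: |R|=0.72564 <1
  x=-2.114: |R|=0.71189 <1
  x=-1.605: |R|=0.36209 <1
  x=-3.084: |R|=1.29692 >1
  x=-3.001: |R|=1.25056 >1
  x=-2.946: |R|=1.21949 >1
Interval (-2.5714, 0).

z* = -2.5714.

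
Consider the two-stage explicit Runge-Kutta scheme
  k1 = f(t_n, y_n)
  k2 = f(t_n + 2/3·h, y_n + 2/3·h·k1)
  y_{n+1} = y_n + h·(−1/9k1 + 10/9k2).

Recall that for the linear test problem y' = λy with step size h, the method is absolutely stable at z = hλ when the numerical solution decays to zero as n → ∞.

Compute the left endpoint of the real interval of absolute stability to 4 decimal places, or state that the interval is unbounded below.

Test eqn y'=λy, z=hλ:
  k1=λy_n ⇒ h·k1=z·y_n;  k2=λ(1+2/3z)y_n ⇒ h·k2=z(1+2/3z)y_n
  y_{n+1}/y_n = 1 − 1/9z + 10/9z(1+2/3z) = 1 + z + 20/27z²
  R(z) = 1 + z + 20/27z².

Need |R(x)|<1, x<0.
x=-0.88: |R|=0.6936
R=1: x+20/27x²=0 ⇒ x=−27/20=-1.3500; min R=1−1/(4·20/27)=0.6625>−1
Confirm numerically:
  x=-1.192: |R|=0.86049 <1
  x=-1.100: |R|=0.79630 <1
  x=-0.986: |R|=0.73415 <1
  x=-1.860: |R|=1.70267 >1
  x=-1.601: |R|=1.29767 >1
  x=-1.503: |R|=1.17034 >1
Stable set (-1.3500, 0).

left endpoint -1.3500.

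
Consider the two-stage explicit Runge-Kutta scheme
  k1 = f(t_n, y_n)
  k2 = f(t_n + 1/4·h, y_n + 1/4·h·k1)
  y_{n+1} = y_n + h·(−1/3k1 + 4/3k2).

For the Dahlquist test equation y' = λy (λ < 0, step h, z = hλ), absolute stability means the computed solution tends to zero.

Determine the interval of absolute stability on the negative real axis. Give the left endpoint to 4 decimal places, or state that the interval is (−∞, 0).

(-3.0000, 0).

On y'=λy, z=hλ:
  k1=λy_n ⇒ h·k1=z·y_n;  k2=λ(1+1/4z)y_n ⇒ h·k2=z(1+1/4z)y_n
  y_{n+1}/y_n = 1 − 1/3z + 4/3z(1+1/4z) = 1 + z + 1/3z²
  R(z) = 1 + z + 1/3z².

Need |R(x)|<1, x<0.
x=-1.14: |R|=0.2932
R=1: x+1/3x²=0 ⇒ x=−3=-3.0000; min R=1−1/(4·1/3)=0.2500>−1
Confirm numerically:
  x=-2.120: |R|=0.37813 <1
  x=-2.023: |R|=0.34118 <1
  x=-1.835: |R|=0.28741 <1
  x=-3.514: |R|=1.60207 >1
  x=-3.316: |R|=1.34929 >1
  x=-3.122: |R|=1.12696 >1
Stable set (-3.0000, 0).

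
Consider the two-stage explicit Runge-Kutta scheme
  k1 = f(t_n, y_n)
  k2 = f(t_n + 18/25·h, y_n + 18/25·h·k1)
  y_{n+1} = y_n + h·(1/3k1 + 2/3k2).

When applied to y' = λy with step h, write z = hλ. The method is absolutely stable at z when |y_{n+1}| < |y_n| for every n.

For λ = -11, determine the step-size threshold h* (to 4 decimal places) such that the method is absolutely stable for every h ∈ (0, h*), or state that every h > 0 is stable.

(-2.0833,0); λ=-11 ⇒ h* = (25/12)/11 = 0.1894.

Set f=λy, z=hλ:
  k1=λy_n ⇒ h·k1=z·y_n;  k2=λ(1+18/25z)y_n ⇒ h·k2=z(1+18/25z)y_n
  y_{n+1}/y_n = 1 + 1/3z + 2/3z(1+18/25z) = 1 + z + 12/25z²
  Hence R(z) = 1 + z + 12/25z².

Solve |R(x)|<1 on ℝ⁻.
x=-0.81: |R|=0.5049
R=1: x+12/25x²=0 ⇒ x=−25/12=-2.0833; min R=1−1/(4·12/25)=0.4792>−1
Confirm numerically:
  x=-1.815: |R|=0.76623 <1
  x=-1.678: |R|=0.67353 <1
  x=-1.199: |R|=0.49105 <1
  x=-2.292: |R|=1.22957 >1
  x=-2.265: |R|=1.19751 >1
  x=-2.249: |R|=1.17884 >1
Stable set (-2.0833, 0).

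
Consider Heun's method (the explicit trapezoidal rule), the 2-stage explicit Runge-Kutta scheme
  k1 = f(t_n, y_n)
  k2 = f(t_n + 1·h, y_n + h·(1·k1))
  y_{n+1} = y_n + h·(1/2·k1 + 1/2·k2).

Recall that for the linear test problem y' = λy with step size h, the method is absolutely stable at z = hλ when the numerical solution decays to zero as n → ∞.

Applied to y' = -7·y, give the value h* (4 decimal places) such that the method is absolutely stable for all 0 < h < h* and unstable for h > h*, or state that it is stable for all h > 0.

Test eqn y'=λy, z=hλ:
  order 2, 2-stage ⇒ R(z)=1+z+z^2/2
  (e.g. R(-1.15)=0.51125, |R|=0.51125)

Solve |R(x)|<1 on ℝ⁻.
x=-1.15: |R|=0.5112
|R(-2.13)|=1.1384 |R(-2.05)|=1.0512 |R(-1.72)|=0.7592
Bisect:
  x_lo=-2.4607 |R|=1.5668  x_hi=-0.1170 |R|=0.8898
  mid=-1.28886 |R|=0.54172 →hi
  mid=-1.87477 |R|=0.88261 →hi
  mid=-2.16773 |R|=1.18180 →lo
  mid=-2.02125 |R|=1.02148 →lo
  mid=-1.94801 |R|=0.94936 →hi
  mid=-1.98463 |R|=0.98475 →hi
  mid=-2.00294 |R|=1.00295 →lo
  mid=-1.99379 |R|=0.99381 →hi
  mid=-1.99837 |R|=0.99837 →hi
  mid=-2.00065 |R|=1.00065 →lo
  ...
  [-2.00008,-1.99994] ⇒ x*=-2.0000
So |R|<1 on (-2.0000, 0).

(-2.0000,0); λ=-7 ⇒ h* = 0.2857.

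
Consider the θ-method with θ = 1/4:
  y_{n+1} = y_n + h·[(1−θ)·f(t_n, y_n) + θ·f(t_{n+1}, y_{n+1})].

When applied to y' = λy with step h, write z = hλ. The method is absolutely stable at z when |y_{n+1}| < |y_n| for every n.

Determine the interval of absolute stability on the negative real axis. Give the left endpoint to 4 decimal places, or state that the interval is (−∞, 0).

(-4.0000, 0).

On y'=λy, z=hλ:
  y_{n+1} = y_n + z·[3/4·y_n + 1/4·y_{n+1}] ⇒ (1 − 1/4z)y_{n+1} = (1 + 3/4z)y_n
  so R(z) = (1 + 3/4z)/(1 − 1/4z).

Need |R(x)|<1, x<0.
x=-1.18: |R|=0.0888
R=−1: 1+3/4x = −1+1/4x ⇒ -1/2x=2 ⇒ x=2/(-1/2)=-4.0000
Confirm numerically:
  x=-2.755: |R|=0.63138 <1
  x=-2.586: |R|=0.57060 <1
  x=-2.559: |R|=0.56060 <1
  x=-2.354: |R|=0.48190 <1
  x=-4.181: |R|=1.04425 >1
  x=-4.053: |R|=1.01316 >1
So |R|<1 on (-4.0000, 0).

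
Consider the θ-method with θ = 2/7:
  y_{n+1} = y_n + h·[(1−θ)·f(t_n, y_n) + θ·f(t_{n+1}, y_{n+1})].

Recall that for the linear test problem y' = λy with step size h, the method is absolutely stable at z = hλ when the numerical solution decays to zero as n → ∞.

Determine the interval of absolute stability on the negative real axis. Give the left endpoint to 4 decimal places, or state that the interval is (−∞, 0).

(-4.6667, 0).

On y'=λy, z=hλ:
  y_{n+1} = y_n + z·[5/7·y_n + 2/7·y_{n+1}] ⇒ (1 − 2/7z)y_{n+1} = (1 + 5/7z)y_n
  R(z) = (1 + 5/7z)/(1 − 2/7z).

Boundary: |R(x)|=1, x<0.
x=-1.53: |R|=0.0646
R=−1: 1+5/7x = −1+2/7x ⇒ -3/7x=2 ⇒ x=2/(-3/7)=-4.6667
Confirm numerically:
  x=-4.310: |R|=0.93150 <1
  x=-3.850: |R|=0.83333 <1
  x=-3.230: |R|=0.67979 <1
  x=-3.214: |R|=0.67545 <1
  x=-5.234: |R|=1.09744 >1
  x=-5.222: |R|=1.09551 >1
  x=-4.789: |R|=1.02214 >1
Interval (-4.6667, 0).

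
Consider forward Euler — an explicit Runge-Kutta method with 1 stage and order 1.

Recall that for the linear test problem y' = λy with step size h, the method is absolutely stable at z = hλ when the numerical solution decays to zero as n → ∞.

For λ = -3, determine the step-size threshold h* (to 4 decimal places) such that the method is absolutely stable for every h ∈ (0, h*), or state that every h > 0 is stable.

With y'=λy (z=hλ):
  order 1, 1-stage ⇒ R(z)=1+z
  (e.g. R(-1.46)=-0.46000, |R|=0.46000)

Solve |R(x)|<1 on ℝ⁻.
x=-1.46: |R|=0.4600
|R(-2.37)|=1.3700 |R(-1.44)|=0.4400 |R(-0.6)|=0.4000
Bisect:
  x_lo=-2.6783 |R|=1.6783  x_hi=-0.2266 |R|=0.7734
  mid=-1.45241 |R|=0.45241 →hi
  mid=-2.06534 |R|=1.06534 →lo
  mid=-1.75887 |R|=0.75887 →hi
  mid=-1.91210 |R|=0.91210 →hi
  mid=-1.98872 |R|=0.98872 →hi
  mid=-2.02703 |R|=1.02703 →lo
  mid=-2.00787 |R|=1.00787 →lo
  mid=-1.99830 |R|=0.99830 →hi
  mid=-2.00309 |R|=1.00309 →lo
  mid=-2.00069 |R|=1.00069 →lo
  ...
  [-2.00009,-1.99994] ⇒ x*=-2.0000
Stable set (-2.0000, 0).

(-2.0000,0); λ=-3 ⇒ h* = 0.6667.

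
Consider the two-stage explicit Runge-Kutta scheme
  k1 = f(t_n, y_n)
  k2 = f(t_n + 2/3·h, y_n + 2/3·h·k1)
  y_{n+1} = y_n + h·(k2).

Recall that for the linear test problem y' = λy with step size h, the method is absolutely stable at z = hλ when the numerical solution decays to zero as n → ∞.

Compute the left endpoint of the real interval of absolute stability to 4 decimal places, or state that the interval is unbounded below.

On y'=λy, z=hλ:
  k1=λy_n ⇒ h·k1=z·y_n;  k2=λ(1+2/3z)y_n ⇒ h·k2=z(1+2/3z)y_n
  y_{n+1}/y_n = 1 + z(1+2/3z) = 1 + z + 2/3z²
  so R(z) = 1 + z + 2/3z².

Find x<0 with |R(x)|<1.
x=-0.48: |R|=0.6736
R=1: x+2/3x²=0 ⇒ x=−3/2=-1.5000; min R=1−1/(4·2/3)=0.6250>−1
Confirm numerically:
  x=-1.206: |R|=0.76362 <1
  x=-1.000: |R|=0.66667 <1
  x=-0.989: |R|=0.66308 <1
  x=-1.668: |R|=1.18682 >1
  x=-1.600: |R|=1.10667 >1
Stable set (-1.5000, 0).

left endpoint -1.5000.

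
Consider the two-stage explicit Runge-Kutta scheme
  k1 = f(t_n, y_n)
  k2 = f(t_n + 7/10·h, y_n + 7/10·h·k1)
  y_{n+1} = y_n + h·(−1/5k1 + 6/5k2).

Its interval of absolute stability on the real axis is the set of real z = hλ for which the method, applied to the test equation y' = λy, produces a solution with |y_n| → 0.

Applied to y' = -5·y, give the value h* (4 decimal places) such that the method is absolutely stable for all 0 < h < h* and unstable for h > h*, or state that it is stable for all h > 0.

(-1.1905,0); λ=-5 ⇒ h* = (25/21)/5 = 0.2381.

With y'=λy (z=hλ):
  k1=λy_n ⇒ h·k1=z·y_n;  k2=λ(1+7/10z)y_n ⇒ h·k2=z(1+7/10z)y_n
  y_{n+1}/y_n = 1 − 1/5z + 6/5z(1+7/10z) = 1 + z + 21/25z²
  R(z) = 1 + z + 21/25z².

Solve |R(x)|<1 on ℝ⁻.
x=-0.87: |R|=0.7658
R=1: x+21/25x²=0 ⇒ x=−25/21=-1.1905; min R=1−1/(4·21/25)=0.7024>−1
Confirm numerically:
  x=-1.148: |R|=0.95904 <1
  x=-0.944: |R|=0.80455 <1
  x=-0.886: |R|=0.77340 <1
  x=-1.668: |R|=1.66907 >1
  x=-1.618: |R|=1.58106 >1
  x=-1.346: |R|=1.17584 >1
Interval (-1.1905, 0).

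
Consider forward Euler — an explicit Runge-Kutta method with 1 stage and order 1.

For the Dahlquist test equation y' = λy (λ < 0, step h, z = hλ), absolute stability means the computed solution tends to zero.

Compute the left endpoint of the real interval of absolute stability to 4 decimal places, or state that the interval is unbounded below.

With y'=λy (z=hλ):
  order 1, 1-stage ⇒ R(z)=1+z
  (e.g. R(-1.44)=-0.44000, |R|=0.44000)

Boundary: |R(x)|=1, x<0.
x=-1.44: |R|=0.4400
|R(-2.22)|=1.2200 |R(-1)|=0.0000 |R(-0.88)|=0.1200
Bisect:
  x_lo=-2.4153 |R|=1.4153  x_hi=-0.1402 |R|=0.8598
  mid=-1.27779 |R|=0.27779 →hi
  mid=-1.84656 |R|=0.84656 →hi
  mid=-2.13095 |R|=1.13095 →lo
  mid=-1.98875 |R|=0.98875 →hi
  mid=-2.05985 |R|=1.05985 →lo
  mid=-2.02430 |R|=1.02430 →lo
  mid=-2.00653 |R|=1.00653 →lo
  mid=-1.99764 |R|=0.99764 →hi
  mid=-2.00208 |R|=1.00208 →lo
  mid=-1.99986 |R|=0.99986 →hi
  ...
  [-2.00000,-1.99986] ⇒ x*=-2.0000
Stable set (-2.0000, 0).

z* = -2.0000.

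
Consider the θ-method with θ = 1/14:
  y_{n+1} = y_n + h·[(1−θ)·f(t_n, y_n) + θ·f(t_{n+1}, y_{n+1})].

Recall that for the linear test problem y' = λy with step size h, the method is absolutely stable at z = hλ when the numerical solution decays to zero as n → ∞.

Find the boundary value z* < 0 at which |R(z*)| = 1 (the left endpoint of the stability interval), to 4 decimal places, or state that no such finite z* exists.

z* = -2.3333.

Set f=λy, z=hλ:
  y_{n+1} = y_n + z·[13/14·y_n + 1/14·y_{n+1}] ⇒ (1 − 1/14z)y_{n+1} = (1 + 13/14z)y_n
  so R(z) = (1 + 13/14z)/(1 − 1/14z).

Boundary: |R(x)|=1, x<0.
x=-0.54: |R|=0.4801
R=−1: 1+13/14x = −1+1/14x ⇒ -6/7x=2 ⇒ x=2/(-6/7)=-2.3333
Confirm numerically:
  x=-2.167: |R|=0.87654 <1
  x=-1.491: |R|=0.34749 <1
  x=-1.165: |R|=0.07550 <1
  x=-2.875: |R|=1.38519 >1
  x=-2.401: |R|=1.04951 >1
  x=-2.386: |R|=1.03857 >1
Stable set (-2.3333, 0).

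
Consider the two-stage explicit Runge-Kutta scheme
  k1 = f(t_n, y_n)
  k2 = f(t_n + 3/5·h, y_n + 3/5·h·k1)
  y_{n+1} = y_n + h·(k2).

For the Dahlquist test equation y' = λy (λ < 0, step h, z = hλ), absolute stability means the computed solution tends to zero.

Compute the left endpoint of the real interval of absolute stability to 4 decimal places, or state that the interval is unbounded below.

left endpoint -1.6667.

Test eqn y'=λy, z=hλ:
  k1=λy_n ⇒ h·k1=z·y_n;  k2=λ(1+3/5z)y_n ⇒ h·k2=z(1+3/5z)y_n
  y_{n+1}/y_n = 1 + z(1+3/5z) = 1 + z + 3/5z²
  R(z) = 1 + z + 3/5z².

Boundary: |R(x)|=1, x<0.
x=-1.71: |R|=1.0445
R=1: x+3/5x²=0 ⇒ x=−5/3=-1.6667; min R=1−1/(4·3/5)=0.5833>−1
Confirm numerically:
  x=-1.579: |R|=0.91694 <1
  x=-1.182: |R|=0.65627 <1
  x=-0.834: |R|=0.58333 <1
  x=-2.258: |R|=1.80114 >1
  x=-2.210: |R|=1.72046 >1
Stable set (-1.6667, 0).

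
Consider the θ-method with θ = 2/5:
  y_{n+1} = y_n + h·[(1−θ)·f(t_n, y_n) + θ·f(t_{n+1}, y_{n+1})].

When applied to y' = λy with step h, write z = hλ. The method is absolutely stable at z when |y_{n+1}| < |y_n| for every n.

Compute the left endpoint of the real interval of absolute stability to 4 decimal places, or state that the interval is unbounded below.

z* = -10.0000.

On y'=λy, z=hλ:
  y_{n+1} = y_n + z·[3/5·y_n + 2/5·y_{n+1}] ⇒ (1 − 2/5z)y_{n+1} = (1 + 3/5z)y_n
  so R(z) = (1 + 3/5z)/(1 − 2/5z).

Boundary: |R(x)|=1, x<0.
x=-1.08: |R|=0.2458
R=−1: 1+3/5x = −1+2/5x ⇒ -1/5x=2 ⇒ x=2/(-1/5)=-10.0000
Confirm numerically:
  x=-9.461: |R|=0.97747 <1
  x=-9.274: |R|=0.96917 <1
  x=-7.692: |R|=0.88677 <1
  x=-10.165: |R|=1.00651 >1
  x=-10.028: |R|=1.00112 >1
Stable set (-10.0000, 0).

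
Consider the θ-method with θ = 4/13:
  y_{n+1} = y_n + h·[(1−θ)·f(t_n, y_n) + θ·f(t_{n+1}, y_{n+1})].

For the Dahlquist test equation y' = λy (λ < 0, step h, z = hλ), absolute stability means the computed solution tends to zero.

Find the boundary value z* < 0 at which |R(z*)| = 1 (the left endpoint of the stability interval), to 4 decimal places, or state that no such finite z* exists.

On y'=λy, z=hλ:
  y_{n+1} = y_n + z·[9/13·y_n + 4/13·y_{n+1}] ⇒ (1 − 4/13z)y_{n+1} = (1 + 9/13z)y_n
  Hence R(z) = (1 + 9/13z)/(1 − 4/13z).

Solve |R(x)|<1 on ℝ⁻.
x=-0.68: |R|=0.4377
R=−1: 1+9/13x = −1+4/13x ⇒ -5/13x=2 ⇒ x=2/(-5/13)=-5.2000
Confirm numerically:
  x=-4.883: |R|=0.95128 <1
  x=-4.606: |R|=0.90549 <1
  x=-2.575: |R|=0.43670 <1
  x=-2.465: |R|=0.40179 <1
  x=-5.575: |R|=1.05312 >1
  x=-5.372: |R|=1.02494 >1
Stable set (-5.2000, 0).

left endpoint -5.2000.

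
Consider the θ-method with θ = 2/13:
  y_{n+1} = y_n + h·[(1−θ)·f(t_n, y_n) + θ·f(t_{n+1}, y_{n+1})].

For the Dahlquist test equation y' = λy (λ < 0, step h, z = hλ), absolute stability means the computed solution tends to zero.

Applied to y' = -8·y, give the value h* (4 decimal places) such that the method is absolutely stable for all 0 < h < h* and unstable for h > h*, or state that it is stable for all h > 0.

On y'=λy, z=hλ:
  y_{n+1} = y_n + z·[11/13·y_n + 2/13·y_{n+1}] ⇒ (1 − 2/13z)y_{n+1} = (1 + 11/13z)y_n
  so R(z) = (1 + 11/13z)/(1 − 2/13z).

Need |R(x)|<1, x<0.
x=-1.4: |R|=0.1519
R=−1: 1+11/13x = −1+2/13x ⇒ -9/13x=2 ⇒ x=2/(-9/13)=-2.8889
Confirm numerically:
  x=-2.408: |R|=0.75707 <1
  x=-2.389: |R|=0.74693 <1
  x=-2.047: |R|=0.55675 <1
  x=-3.345: |R|=1.20848 >1
  x=-3.263: |R|=1.17244 >1
  x=-3.072: |R|=1.08608 >1
So |R|<1 on (-2.8889, 0).

(-2.8889,0); λ=-8 ⇒ h* = (26/9)/8 = 0.3611.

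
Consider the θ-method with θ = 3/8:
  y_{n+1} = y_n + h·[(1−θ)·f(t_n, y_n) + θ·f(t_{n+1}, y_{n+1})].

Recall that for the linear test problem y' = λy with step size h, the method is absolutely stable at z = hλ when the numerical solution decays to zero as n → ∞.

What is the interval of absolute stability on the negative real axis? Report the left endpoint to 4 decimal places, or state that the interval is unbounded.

(-8.0000, 0).

On y'=λy, z=hλ:
  y_{n+1} = y_n + z·[5/8·y_n + 3/8·y_{n+1}] ⇒ (1 − 3/8z)y_{n+1} = (1 + 5/8z)y_n
  R(z) = (1 + 5/8z)/(1 − 3/8z).

Find x<0 with |R(x)|<1.
x=-0.37: |R|=0.6751
R=−1: 1+5/8x = −1+3/8x ⇒ -1/4x=2 ⇒ x=2/(-1/4)=-8.0000
Confirm numerically:
  x=-7.688: |R|=0.97991 <1
  x=-7.455: |R|=0.96410 <1
  x=-7.184: |R|=0.94478 <1
  x=-5.633: |R|=0.80987 <1
  x=-8.391: |R|=1.02357 >1
  x=-8.383: |R|=1.02311 >1
  x=-8.088: |R|=1.00545 >1
So |R|<1 on (-8.0000, 0).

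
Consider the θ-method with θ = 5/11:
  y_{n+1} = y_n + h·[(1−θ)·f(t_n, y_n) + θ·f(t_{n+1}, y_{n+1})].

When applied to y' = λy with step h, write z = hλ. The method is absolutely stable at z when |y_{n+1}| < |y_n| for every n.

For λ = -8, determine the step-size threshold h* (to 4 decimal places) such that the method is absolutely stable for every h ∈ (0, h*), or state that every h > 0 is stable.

Test eqn y'=λy, z=hλ:
  y_{n+1} = y_n + z·[6/11·y_n + 5/11·y_{n+1}] ⇒ (1 − 5/11z)y_{n+1} = (1 + 6/11z)y_n
  ⇒ R(z) = (1 + 6/11z)/(1 − 5/11z).

Find x<0 with |R(x)|<1.
x=-1.07: |R|=0.2801
R=−1: 1+6/11x = −1+5/11x ⇒ -1/11x=2 ⇒ x=2/(-1/11)=-22.0000
Confirm numerically:
  x=-18.592: |R|=0.96722 <1
  x=-13.658: |R|=0.89479 <1
  x=-10.539: |R|=0.82006 <1
  x=-22.431: |R|=1.00350 >1
  x=-22.283: |R|=1.00231 >1
  x=-22.278: |R|=1.00227 >1
Interval (-22.0000, 0).

(-22.0000,0); λ=-8 ⇒ h* = (22)/8 = 2.7500.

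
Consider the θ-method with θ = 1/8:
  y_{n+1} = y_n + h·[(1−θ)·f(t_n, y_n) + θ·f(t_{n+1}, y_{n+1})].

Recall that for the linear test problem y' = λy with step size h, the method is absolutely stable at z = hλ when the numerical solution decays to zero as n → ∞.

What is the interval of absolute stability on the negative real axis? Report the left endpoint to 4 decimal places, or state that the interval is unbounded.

(-2.6667, 0).

Test eqn y'=λy, z=hλ:
  y_{n+1} = y_n + z·[7/8·y_n + 1/8·y_{n+1}] ⇒ (1 − 1/8z)y_{n+1} = (1 + 7/8z)y_n
  Hence R(z) = (1 + 7/8z)/(1 − 1/8z).

Boundary: |R(x)|=1, x<0.
x=-0.66: |R|=0.3903
R=−1: 1+7/8x = −1+1/8x ⇒ -3/4x=2 ⇒ x=2/(-3/4)=-2.6667
Confirm numerically:
  x=-1.952: |R|=0.56913 <1
  x=-1.801: |R|=0.47005 <1
  x=-1.631: |R|=0.35479 <1
  x=-3.173: |R|=1.27191 >1
  x=-3.011: |R|=1.18763 >1
Interval (-2.6667, 0).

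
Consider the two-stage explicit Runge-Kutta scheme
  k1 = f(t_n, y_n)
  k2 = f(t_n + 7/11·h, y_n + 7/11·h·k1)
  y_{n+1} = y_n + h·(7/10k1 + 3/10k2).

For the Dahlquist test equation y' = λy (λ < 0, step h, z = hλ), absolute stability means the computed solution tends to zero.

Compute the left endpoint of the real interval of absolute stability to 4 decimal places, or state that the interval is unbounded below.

Set f=λy, z=hλ:
  k1=λy_n ⇒ h·k1=z·y_n;  k2=λ(1+7/11z)y_n ⇒ h·k2=z(1+7/11z)y_n
  y_{n+1}/y_n = 1 + 7/10z + 3/10z(1+7/11z) = 1 + z + 21/110z²
  so R(z) = 1 + z + 21/110z².

Need |R(x)|<1, x<0.
x=-0.46: |R|=0.5804
R=1: x+21/110x²=0 ⇒ x=−110/21=-5.2381; min R=1−1/(4·21/110)=-0.3095>−1
Confirm numerically:
  x=-4.435: |R|=0.32003 <1
  x=-3.009: |R|=0.28049 <1
  x=-2.771: |R|=0.30512 <1
  x=-5.782: |R|=1.60038 >1
  x=-5.392: |R|=1.15843 >1
Interval (-5.2381, 0).

left endpoint -5.2381.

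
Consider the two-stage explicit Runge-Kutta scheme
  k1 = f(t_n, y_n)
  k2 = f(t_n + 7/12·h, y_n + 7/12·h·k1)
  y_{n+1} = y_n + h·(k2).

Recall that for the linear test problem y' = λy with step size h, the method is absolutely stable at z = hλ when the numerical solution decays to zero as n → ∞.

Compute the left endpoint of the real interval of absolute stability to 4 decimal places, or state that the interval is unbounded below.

On y'=λy, z=hλ:
  k1=λy_n ⇒ h·k1=z·y_n;  k2=λ(1+7/12z)y_n ⇒ h·k2=z(1+7/12z)y_n
  y_{n+1}/y_n = 1 + z(1+7/12z) = 1 + z + 7/12z²
  R(z) = 1 + z + 7/12z².

Solve |R(x)|<1 on ℝ⁻.
x=-0.59: |R|=0.6131
R=1: x+7/12x²=0 ⇒ x=−12/7=-1.7143; min R=1−1/(4·7/12)=0.5714>−1
Confirm numerically:
  x=-1.571: |R|=0.86869 <1
  x=-1.152: |R|=0.62214 <1
  x=-0.854: |R|=0.57143 <1
  x=-2.250: |R|=1.70312 >1
  x=-1.956: |R|=1.27580 >1
Stable set (-1.7143, 0).

z* = -1.7143.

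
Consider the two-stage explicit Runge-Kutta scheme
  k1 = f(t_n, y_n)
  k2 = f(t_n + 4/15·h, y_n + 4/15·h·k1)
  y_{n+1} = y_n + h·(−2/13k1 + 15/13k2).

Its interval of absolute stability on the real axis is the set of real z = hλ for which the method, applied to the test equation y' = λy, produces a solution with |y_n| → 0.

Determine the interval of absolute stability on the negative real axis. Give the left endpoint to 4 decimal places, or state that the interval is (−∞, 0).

z∈(-3.2500,0).

Test eqn y'=λy, z=hλ:
  k1=λy_n ⇒ h·k1=z·y_n;  k2=λ(1+4/15z)y_n ⇒ h·k2=z(1+4/15z)y_n
  y_{n+1}/y_n = 1 − 2/13z + 15/13z(1+4/15z) = 1 + z + 4/13z²
  Hence R(z) = 1 + z + 4/13z².

Find x<0 with |R(x)|<1.
x=-1.31: |R|=0.2180
R=1: x+4/13x²=0 ⇒ x=−13/4=-3.2500; min R=1−1/(4·4/13)=0.1875>−1
Confirm numerically:
  x=-2.608: |R|=0.48482 <1
  x=-2.471: |R|=0.40772 <1
  x=-1.717: |R|=0.19010 <1
  x=-1.395: |R|=0.20378 <1
  x=-3.771: |R|=1.60452 >1
  x=-3.497: |R|=1.26577 >1
Stable set (-3.2500, 0).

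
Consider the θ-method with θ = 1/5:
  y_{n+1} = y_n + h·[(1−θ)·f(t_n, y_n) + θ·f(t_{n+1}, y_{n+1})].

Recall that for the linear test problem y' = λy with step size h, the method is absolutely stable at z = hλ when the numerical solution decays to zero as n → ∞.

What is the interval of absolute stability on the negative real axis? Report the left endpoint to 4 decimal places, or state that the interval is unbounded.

z∈(-3.3333,0).

Set f=λy, z=hλ:
  y_{n+1} = y_n + z·[4/5·y_n + 1/5·y_{n+1}] ⇒ (1 − 1/5z)y_{n+1} = (1 + 4/5z)y_n
  Hence R(z) = (1 + 4/5z)/(1 − 1/5z).

Boundary: |R(x)|=1, x<0.
x=-0.85: |R|=0.2735
R=−1: 1+4/5x = −1+1/5x ⇒ -3/5x=2 ⇒ x=2/(-3/5)=-3.3333
Confirm numerically:
  x=-3.120: |R|=0.92118 <1
  x=-3.048: |R|=0.89364 <1
  x=-2.712: |R|=0.75830 <1
  x=-2.575: |R|=0.69967 <1
  x=-3.928: |R|=1.19982 >1
  x=-3.503: |R|=1.05986 >1
Stable set (-3.3333, 0).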